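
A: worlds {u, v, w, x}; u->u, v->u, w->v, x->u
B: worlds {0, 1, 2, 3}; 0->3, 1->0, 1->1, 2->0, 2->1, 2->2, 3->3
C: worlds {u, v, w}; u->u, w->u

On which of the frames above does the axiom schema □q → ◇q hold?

This is the axiom for seriality; its first-order frame correspondent is ∀x ∃y Rxy.
A: holds.
B: holds.
C: fails — world v has no successor.
Valid on: A, B.

A, B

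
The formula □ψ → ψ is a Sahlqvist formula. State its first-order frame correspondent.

reflexivity

This is the T axiom.
It corresponds to reflexivity: ∀x Rxx.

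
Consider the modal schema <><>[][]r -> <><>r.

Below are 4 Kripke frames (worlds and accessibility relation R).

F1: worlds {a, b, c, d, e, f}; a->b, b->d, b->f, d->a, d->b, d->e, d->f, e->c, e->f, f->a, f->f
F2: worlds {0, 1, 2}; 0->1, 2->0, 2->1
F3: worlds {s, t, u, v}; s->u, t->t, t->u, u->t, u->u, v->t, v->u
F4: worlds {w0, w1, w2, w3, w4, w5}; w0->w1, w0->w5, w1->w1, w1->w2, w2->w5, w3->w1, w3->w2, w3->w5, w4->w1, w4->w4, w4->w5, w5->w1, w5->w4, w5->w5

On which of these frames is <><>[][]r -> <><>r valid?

F3, F4

The schema corresponds to a generalized confluence (Geach) condition: forall x forall y (x R^2 y -> exists w (y R^2 w & x R^2 w)).
F1: fails — dR²c but no w with cR²w and dR²w.
F2: fails — 2R²1 but no w with 1R²w and 2R²w.
F3: holds.
F4: holds.
Valid on: F3, F4.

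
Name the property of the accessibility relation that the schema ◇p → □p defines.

partial functionality

Suppose ◇p→□p is valid. Take Rxy, Rxz and set V(p)={y}. Then ◇p at x, so □p at x, so p at z, i.e. z=y.
The converse is a direct semantic check.
So the correspondent is partial functionality.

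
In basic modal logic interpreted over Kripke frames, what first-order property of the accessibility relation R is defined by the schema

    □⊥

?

emptiness of R

□⊥ is valid iff no world has any successor (otherwise □⊥ fails at any world with one).
The converse is a direct semantic check.
Frame condition: ∀x ∀y ¬Rxy.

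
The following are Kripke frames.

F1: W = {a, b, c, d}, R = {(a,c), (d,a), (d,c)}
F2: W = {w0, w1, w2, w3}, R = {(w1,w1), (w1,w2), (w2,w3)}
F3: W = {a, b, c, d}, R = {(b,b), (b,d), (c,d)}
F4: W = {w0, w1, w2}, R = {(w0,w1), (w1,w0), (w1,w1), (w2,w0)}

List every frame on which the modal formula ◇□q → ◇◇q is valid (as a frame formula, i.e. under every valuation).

F4

Frame correspondent (Sahlqvist): ∀x ∀y (xRy → ∃w (yRw ∧ xR²w)) — i.e. a generalized confluence (Geach) condition.
F1: fails — aRc but no w with cRw and aR²w.
F2: fails — w2Rw3 but no w with w3Rw and w2R²w.
F3: fails — bRd but no w with dRw and bR²w.
F4: holds.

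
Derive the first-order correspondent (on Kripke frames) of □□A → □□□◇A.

This is a Sahlqvist (Geach-type) schema ◇^0□^2A → □^3◇^1A.
Minimal-valuation argument: fix x; take any y with xR^0y and any z with xR^3z. Set V(A) to the set of worlds R-reachable from y in exactly 2 steps. Then □^2A holds at y, so the antecedent holds at x; validity forces ◇^1A at z, giving a w with zR^1w and yR^2w.
First-order correspondent: ∀x ∀z (xR³z → ∃w (xR²w ∧ zRw)).

∀x ∀z (xR³z → ∃w (xR²w ∧ zRw))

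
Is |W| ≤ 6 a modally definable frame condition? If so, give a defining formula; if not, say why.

Not modally definable

Modal frame validity is preserved under disjoint unions.
Any modal formula valid on each of 7 disjoint one-world frames is valid on their disjoint union (validity is preserved under disjoint unions). Each one-world frame has |W|=1≤6, but the union has |W|=7.
Hence having at most 6 worlds is not modally definable.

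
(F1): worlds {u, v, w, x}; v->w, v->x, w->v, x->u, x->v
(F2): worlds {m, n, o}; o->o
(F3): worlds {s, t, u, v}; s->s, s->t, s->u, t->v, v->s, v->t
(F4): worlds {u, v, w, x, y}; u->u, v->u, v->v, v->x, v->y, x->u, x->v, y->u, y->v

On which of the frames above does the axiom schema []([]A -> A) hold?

(F2)

Frame correspondent (Sahlqvist): forall x forall y (Rxy -> Ryy) — i.e. shift-reflexivity.
(F1): fails — Rvw but not Rww.
(F2): satisfies the condition.
(F3): fails — Rtv but not Rvv.
(F4): fails — Rvx but not Rxx.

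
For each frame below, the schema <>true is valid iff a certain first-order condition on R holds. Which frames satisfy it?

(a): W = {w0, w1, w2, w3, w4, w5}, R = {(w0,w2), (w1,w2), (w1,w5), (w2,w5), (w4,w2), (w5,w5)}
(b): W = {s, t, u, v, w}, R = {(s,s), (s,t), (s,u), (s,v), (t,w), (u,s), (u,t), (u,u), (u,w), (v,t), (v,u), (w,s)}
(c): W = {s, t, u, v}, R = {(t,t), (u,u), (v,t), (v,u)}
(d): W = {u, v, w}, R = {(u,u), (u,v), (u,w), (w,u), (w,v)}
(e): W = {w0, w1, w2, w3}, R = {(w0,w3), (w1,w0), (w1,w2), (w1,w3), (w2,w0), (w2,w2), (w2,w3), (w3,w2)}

Frame correspondent (Sahlqvist): forall x exists y Rxy — i.e. seriality.
(a): fails — world w3 has no successor.
(b): condition met.
(c): fails — world s has no successor.
(d): fails — world v has no successor.
(e): condition met.

(b), (e)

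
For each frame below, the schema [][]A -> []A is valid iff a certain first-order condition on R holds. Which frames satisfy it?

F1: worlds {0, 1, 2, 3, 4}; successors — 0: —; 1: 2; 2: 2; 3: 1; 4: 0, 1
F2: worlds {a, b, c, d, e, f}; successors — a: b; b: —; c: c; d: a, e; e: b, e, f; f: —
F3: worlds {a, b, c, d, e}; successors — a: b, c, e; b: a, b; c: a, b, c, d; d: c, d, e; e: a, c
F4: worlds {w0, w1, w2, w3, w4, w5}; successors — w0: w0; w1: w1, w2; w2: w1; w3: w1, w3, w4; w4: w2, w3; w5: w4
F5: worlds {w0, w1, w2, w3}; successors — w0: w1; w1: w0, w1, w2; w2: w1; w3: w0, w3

F5

Frame correspondent (Sahlqvist): forall x forall y (Rxy -> exists z (Rxz & Rzy)) — i.e. density.
F1: fails — R31 but no z with R3z and Rz1.
F2: fails — Rab but no z with Raz and Rzb.
F3: fails — Rae but no z with Raz and Rze.
F4: fails — Rw4w2 but no z with Rw4z and Rzw2.
F5: condition met.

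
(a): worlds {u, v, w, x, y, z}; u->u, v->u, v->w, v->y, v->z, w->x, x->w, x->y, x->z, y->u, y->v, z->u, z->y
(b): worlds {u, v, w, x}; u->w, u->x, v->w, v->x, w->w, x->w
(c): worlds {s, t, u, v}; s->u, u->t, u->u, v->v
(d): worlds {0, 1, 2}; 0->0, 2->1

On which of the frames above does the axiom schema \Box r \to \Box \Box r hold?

Frame correspondent (Sahlqvist): \forall x \forall y \forall z (Rxy \wedge Ryz \to Rxz) — i.e. transitivity.
(a): fails — Rxw and Rwx but not Rxx.
(b): satisfies the condition.
(c): fails — Rsu and Rut but not Rst.
(d): satisfies the condition.
Valid on: (b), (d).

(b), (d)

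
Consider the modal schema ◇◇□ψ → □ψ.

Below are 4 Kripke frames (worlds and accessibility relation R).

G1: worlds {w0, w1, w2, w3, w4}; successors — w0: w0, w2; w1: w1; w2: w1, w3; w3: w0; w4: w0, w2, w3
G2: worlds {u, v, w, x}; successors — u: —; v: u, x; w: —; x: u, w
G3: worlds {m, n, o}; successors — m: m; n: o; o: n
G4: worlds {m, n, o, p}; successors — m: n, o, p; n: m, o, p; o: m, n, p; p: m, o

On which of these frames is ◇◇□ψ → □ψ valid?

This is the axiom for a generalized confluence (Geach) condition; its first-order frame correspondent is ∀x ∀y ∀z ((xR²y ∧ xRz) → ∃w (yRw ∧ z = w)).
G1: fails — w0R²w1, w0Rw0 but no w with w1Rw and w0=w.
G2: fails — vR²u, vRu but no t with uRt and u=t.
G3: satisfies the condition.
G4: fails — mR²n, mRn but no w with nRw and n=w.
Valid on: G3.

G3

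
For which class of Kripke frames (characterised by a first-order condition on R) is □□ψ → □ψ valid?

Density

Suppose □□ψ→□ψ is valid. Take Rxy and set V(ψ)={w : xR²w}. Then □□ψ at x, so □ψ at x, so ψ at y, i.e. ∃z(Rxz∧Rzy).
Conversely, any frame satisfying ∀x ∀y (Rxy → ∃z (Rxz ∧ Rzy)) validates the schema.
Frame condition: ∀x ∀y (Rxy → ∃z (Rxz ∧ Rzy)).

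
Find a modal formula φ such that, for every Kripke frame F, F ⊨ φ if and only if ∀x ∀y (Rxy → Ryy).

A defining formula is □(□p → p) (the T□ axiom).
Suppose □(□p→p) is valid. Take Rxy and set V(p)={w : Ryw}. Then at y, □p holds; since □(□p→p) at x, □p→p at y, so p at y, i.e. Ryy.

□(□p → p)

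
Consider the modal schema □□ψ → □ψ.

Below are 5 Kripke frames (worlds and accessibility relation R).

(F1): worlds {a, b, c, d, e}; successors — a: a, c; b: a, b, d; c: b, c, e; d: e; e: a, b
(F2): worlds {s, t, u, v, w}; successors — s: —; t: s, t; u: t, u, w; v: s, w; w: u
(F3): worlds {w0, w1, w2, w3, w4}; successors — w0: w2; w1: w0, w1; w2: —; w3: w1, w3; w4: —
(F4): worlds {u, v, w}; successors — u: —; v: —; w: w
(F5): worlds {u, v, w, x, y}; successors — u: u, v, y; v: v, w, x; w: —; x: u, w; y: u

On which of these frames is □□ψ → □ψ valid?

This is the axiom for density; its first-order frame correspondent is ∀x ∀y (Rxy → ∃z (Rxz ∧ Rzy)).
(F1): fails — Rde but no z with Rdz and Rze.
(F2): fails — Rvw but no z with Rvz and Rzw.
(F3): fails — Rw0w2 but no z with Rw0z and Rzw2.
(F4): holds.
(F5): fails — Rxw but no z with Rxz and Rzw.

(F4)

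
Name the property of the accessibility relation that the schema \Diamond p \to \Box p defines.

partial functionality

Suppose ◇p→□p is valid. Take Rxy, Rxz and set V(p)={y}. Then ◇p at x, so □p at x, so p at z, i.e. z=y.
The converse is a direct semantic check.
So the correspondent is partial functionality.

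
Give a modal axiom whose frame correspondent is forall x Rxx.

The condition is reflexivity. The T schema □r → r defines it.

□r → r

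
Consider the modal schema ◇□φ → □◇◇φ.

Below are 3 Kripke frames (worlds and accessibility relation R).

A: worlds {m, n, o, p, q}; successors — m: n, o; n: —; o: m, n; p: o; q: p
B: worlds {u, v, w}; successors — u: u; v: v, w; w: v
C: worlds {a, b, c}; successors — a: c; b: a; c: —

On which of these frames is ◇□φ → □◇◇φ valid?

B

This is the axiom for a generalized confluence (Geach) condition; its first-order frame correspondent is ∀x ∀y ∀z ((xRy ∧ xRz) → ∃w (yRw ∧ zR²w)).
A: fails — mRn, mRn but no w with nRw and nR²w.
B: satisfies the condition.
C: fails — aRc, aRc but no w with cRw and cR²w.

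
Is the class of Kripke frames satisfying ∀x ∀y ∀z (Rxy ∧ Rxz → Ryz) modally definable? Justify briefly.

Yes: it is the Euclidean property, defined by the 5 schema ◇r → □◇r.
Suppose ◇r→□◇r is valid. Take Rxy, Rxz and set V(r)={y}. Then ◇r at x, so □◇r at x, so ◇r at z, so some w with Rzw has r; w=y, i.e. Rzy. By symmetry of the argument, Ryz.

Yes, by ◇r → □◇r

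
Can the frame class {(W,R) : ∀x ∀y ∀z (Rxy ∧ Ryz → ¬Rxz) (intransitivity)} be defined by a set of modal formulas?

No

If a class were modally definable it would be closed under surjective bounded morphisms (Goldblatt–Thomason).
The 7-cycle (worlds a,b,c,d,e,f,g with a→b→c→d→e→f→g→a) is intransitive. Mapping every world to a single reflexive point • is a surjective bounded morphism; the reflexive point is not intransitive (R••∧R•• but R••).
So no modal formula (or set of formulas) defines exactly the intransitive frames.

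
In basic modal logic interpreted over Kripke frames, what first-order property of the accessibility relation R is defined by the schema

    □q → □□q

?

transitivity

Suppose □q→□□q is valid. Take Rxy, Ryz and set V(q)={w : Rxw}. Then □q at x, so □□q at x, so □q at y, so q at z, i.e. Rxz.
The converse is a direct semantic check.
So the correspondent is transitivity.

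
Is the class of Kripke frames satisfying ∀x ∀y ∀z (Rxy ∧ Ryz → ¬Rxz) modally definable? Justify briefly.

Not modally definable

If a class were modally definable it would be closed under surjective bounded morphisms (Goldblatt–Thomason).
The 7-cycle (worlds s,t,u,v,w,x,y with s→t→u→v→w→x→y→s) is intransitive. Mapping every world to a single reflexive point • is a surjective bounded morphism; the reflexive point is not intransitive (R••∧R•• but R••).
So the class is not modally definable.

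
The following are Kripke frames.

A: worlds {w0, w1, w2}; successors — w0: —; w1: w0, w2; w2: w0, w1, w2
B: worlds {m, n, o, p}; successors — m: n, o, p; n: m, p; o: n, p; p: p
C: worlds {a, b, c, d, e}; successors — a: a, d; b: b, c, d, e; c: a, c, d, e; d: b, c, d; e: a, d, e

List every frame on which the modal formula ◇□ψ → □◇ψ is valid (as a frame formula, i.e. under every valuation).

This is the axiom for convergence; its first-order frame correspondent is ∀x ∀y ∀z (Rxy ∧ Rxz → ∃w (Ryw ∧ Rzw)).
A: fails — Rw1w2 and Rw1w0 but w2 and w0 have no common successor.
B: condition met.
C: condition met.

B, C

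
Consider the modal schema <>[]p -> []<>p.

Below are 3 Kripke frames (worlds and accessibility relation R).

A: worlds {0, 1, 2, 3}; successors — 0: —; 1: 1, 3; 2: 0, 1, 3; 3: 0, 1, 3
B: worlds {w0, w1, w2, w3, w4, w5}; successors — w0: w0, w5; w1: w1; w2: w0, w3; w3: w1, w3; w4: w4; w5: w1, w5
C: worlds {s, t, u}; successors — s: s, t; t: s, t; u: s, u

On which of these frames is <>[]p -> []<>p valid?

C

This is the axiom for convergence; its first-order frame correspondent is forall x forall y forall z (Rxy & Rxz -> exists w (Ryw & Rzw)).
A: fails — R23 and R20 but 3 and 0 have no common successor.
B: fails — Rw2w0 and Rw2w3 but w0 and w3 have no common successor.
C: condition met.
Valid on: C.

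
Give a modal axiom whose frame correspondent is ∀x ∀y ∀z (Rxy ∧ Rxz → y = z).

This is partial functionality; the standard corresponding axiom is CD: ◇p → □p.
Suppose ◇p→□p is valid. Take Rxy, Rxz and set V(p)={y}. Then ◇p at x, so □p at x, so p at z, i.e. z=y.

◇p → □p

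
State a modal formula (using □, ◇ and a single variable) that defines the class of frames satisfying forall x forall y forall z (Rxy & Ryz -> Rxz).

A defining formula is □r → □□r (the 4 axiom).
Suppose □r→□□r is valid. Take Rxy, Ryz and set V(r)={w : Rxw}. Then □r at x, so □□r at x, so □r at y, so r at z, i.e. Rxz.

□r → □□r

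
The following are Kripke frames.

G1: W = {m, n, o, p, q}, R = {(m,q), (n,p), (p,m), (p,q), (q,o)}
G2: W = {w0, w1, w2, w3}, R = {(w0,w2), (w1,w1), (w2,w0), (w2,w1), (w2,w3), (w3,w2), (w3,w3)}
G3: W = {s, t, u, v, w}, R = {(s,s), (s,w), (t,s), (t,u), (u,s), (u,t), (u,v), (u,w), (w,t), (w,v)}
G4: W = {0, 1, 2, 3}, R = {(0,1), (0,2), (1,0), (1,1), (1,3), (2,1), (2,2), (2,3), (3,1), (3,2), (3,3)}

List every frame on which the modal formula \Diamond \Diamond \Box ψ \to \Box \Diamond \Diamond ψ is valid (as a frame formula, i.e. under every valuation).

Frame correspondent (Sahlqvist): \forall x \forall y \forall z ((x R^2 y \wedge xRz) \to \exists w (yRw \wedge z R^2 w)) — i.e. a generalized confluence (Geach) condition.
G1: fails — mR²o, mRq but no w with oRw and qR²w.
G2: fails — w2R²w3, w2Rw1 but no w with w3Rw and w1R²w.
G3: fails — sR²v, sRs but no w* with vRw* and sR²w*.
G4: satisfies the condition.

G4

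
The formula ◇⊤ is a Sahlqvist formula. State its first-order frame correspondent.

seriality: ∀x ∃y Rxy

◇⊤ holds at w iff w has a successor, so frame-validity of ◇⊤ is exactly seriality. Equivalently via □r → ◇r:
Suppose □r→◇r is valid. At any x set V(r)=W. Then □r at x, so ◇r at x, so x has a successor.
Conversely, any frame satisfying ∀x ∃y Rxy validates the schema.
So the correspondent is seriality.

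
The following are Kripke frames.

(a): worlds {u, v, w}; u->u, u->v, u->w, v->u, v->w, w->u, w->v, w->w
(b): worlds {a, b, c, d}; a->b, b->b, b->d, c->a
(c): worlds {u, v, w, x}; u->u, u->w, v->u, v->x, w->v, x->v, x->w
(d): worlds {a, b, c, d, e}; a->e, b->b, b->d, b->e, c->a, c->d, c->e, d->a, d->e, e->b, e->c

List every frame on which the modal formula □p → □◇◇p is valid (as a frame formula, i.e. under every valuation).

Frame correspondent (Sahlqvist): ∀x ∀z (xRz → ∃w (xRw ∧ zR²w)) — i.e. a generalized confluence (Geach) condition.
(a): ✓.
(b): fails — bRd but no w with bRw and dR²w.
(c): fails — xRw but no t with xRt and wR²t.
(d): fails — cRa but no w with cRw and aR²w.

(a)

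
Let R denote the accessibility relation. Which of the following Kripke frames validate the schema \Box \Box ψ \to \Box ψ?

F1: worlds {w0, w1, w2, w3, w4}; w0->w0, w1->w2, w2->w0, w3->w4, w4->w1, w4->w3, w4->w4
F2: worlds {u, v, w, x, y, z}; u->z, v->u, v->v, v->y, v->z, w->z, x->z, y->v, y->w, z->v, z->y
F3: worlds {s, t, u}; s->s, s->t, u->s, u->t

F3

This is the axiom for density; its first-order frame correspondent is \forall x \forall y (Rxy \to \exists z (Rxz \wedge Rzy)).
F1: fails — Rw1w2 but no z with Rw1z and Rzw2.
F2: fails — Ruz but no t with Rut and Rtz.
F3: ✓.
Valid on: F3.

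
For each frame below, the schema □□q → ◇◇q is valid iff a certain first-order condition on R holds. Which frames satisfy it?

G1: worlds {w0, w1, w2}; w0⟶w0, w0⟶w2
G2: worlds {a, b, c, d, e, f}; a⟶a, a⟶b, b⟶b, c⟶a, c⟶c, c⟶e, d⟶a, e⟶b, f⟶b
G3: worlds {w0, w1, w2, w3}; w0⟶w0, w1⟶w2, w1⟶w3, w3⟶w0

The schema corresponds to a generalized confluence (Geach) condition: ∀x ∃w (xR²w ∧ xR²w).
G1: fails — at w1 but no w with w1R²w and w1R²w.
G2: satisfies the condition.
G3: fails — at w2 but no w with w2R²w and w2R²w.
Valid on: G2.

G2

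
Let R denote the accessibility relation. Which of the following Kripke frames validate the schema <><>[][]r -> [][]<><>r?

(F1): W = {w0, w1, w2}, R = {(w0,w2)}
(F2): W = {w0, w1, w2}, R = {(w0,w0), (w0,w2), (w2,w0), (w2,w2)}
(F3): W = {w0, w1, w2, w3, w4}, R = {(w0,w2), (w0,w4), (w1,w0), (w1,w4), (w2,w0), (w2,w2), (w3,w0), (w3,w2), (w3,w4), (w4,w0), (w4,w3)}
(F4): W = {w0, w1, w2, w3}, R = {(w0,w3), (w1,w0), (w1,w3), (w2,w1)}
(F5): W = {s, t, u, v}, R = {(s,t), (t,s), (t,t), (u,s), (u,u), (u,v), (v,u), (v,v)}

The schema corresponds to a generalized confluence (Geach) condition: forall x forall y forall z ((x R^2 y & x R^2 z) -> exists w (y R^2 w & z R^2 w)).
(F1): condition met.
(F2): condition met.
(F3): condition met.
(F4): fails — w1R²w3, w1R²w3 but no w with w3R²w and w3R²w.
(F5): condition met.
Valid on: (F1), (F2), (F3), (F5).

(F1), (F2), (F3), (F5)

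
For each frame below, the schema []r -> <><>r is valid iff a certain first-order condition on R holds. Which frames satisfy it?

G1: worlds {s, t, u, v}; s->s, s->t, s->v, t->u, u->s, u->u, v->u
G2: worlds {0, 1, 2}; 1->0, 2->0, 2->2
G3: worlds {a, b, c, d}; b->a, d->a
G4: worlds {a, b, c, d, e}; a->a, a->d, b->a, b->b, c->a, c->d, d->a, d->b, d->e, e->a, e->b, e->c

Frame correspondent (Sahlqvist): forall x exists w (xRw & x R^2 w) — i.e. a generalized confluence (Geach) condition.
G1: holds.
G2: fails — at 0 but no w with 0Rw and 0R²w.
G3: fails — at a but no w with aRw and aR²w.
G4: holds.
Valid on: G1, G4.

G1, G4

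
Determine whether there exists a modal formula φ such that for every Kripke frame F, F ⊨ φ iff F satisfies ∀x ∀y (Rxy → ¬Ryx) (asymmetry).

Any modally definable frame class is closed under surjective bounded morphisms.
The 5-cycle (worlds w0,w1,w2,w3,w4 with w0→w1→w2→w3→w4→w0) is asymmetric. Mapping every world to a single reflexive point • is a surjective bounded morphism, and the reflexive point is not asymmetric (R•• but asymmetry requires ¬R••).
So no modal formula (or set of formulas) defines exactly the asymmetric frames.

No — not modally definable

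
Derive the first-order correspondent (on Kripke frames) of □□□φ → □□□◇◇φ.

This is a Sahlqvist (Geach-type) schema ◇^0□^3φ → □^3◇^2φ.
Minimal-valuation argument: fix x; take any y with xR^0y and any z with xR^3z. Set V(φ) to the set of worlds R-reachable from y in exactly 3 steps. Then □^3φ holds at y, so the antecedent holds at x; validity forces ◇^2φ at z, giving a w with zR^2w and yR^3w.
First-order correspondent: ∀x ∀z (xR³z → ∃w (xR³w ∧ zR²w)).

∀x ∀z (xR³z → ∃w (xR³w ∧ zR²w))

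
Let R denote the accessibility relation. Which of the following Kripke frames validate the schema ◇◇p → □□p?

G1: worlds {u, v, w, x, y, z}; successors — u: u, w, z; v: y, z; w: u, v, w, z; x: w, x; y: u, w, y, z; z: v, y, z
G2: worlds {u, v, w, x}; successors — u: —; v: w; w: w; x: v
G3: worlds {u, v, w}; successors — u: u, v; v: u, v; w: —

G2

The schema corresponds to a generalized confluence (Geach) condition: ∀x ∀y ∀z ((xR²y ∧ xR²z) → ∃w (y = w ∧ z = w)).
G1: fails — uR²u, uR²v but u ≠ v.
G2: holds.
G3: fails — uR²u, uR²v but u ≠ v.
Valid on: G2.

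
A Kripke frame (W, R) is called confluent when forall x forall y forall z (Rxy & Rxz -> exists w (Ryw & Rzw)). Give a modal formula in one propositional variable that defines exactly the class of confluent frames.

◇□p → □◇p

A defining formula is ◇□p → □◇p (the .2 axiom).
Suppose ◇□p→□◇p is valid. Take Rxy, Rxz and set V(p)={w : Ryw}. Then □p at y so ◇□p at x, so □◇p at x, so ◇p at z, giving w with Rzw and Ryw.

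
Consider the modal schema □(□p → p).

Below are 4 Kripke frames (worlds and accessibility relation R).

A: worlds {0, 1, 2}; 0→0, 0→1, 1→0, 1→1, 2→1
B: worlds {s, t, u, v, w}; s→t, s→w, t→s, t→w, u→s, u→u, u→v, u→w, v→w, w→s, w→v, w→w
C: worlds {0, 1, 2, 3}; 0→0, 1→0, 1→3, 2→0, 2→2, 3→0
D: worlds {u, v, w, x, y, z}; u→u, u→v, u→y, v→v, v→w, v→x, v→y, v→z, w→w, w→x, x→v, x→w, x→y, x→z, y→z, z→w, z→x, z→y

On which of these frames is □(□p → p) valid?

A

Frame correspondent (Sahlqvist): ∀x ∀y (Rxy → Ryy) — i.e. shift-reflexivity.
A: ✓.
B: fails — Ruv but not Rvv.
C: fails — R13 but not R33.
D: fails — Rvz but not Rzz.
Valid on: A.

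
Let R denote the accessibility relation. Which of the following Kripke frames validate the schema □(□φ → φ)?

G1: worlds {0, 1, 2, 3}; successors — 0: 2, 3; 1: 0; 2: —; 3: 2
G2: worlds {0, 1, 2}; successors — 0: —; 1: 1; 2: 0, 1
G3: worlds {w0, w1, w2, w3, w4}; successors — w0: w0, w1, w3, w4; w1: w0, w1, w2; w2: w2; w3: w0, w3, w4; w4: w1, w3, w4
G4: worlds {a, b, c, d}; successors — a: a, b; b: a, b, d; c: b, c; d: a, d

This is the axiom for shift-reflexivity; its first-order frame correspondent is ∀x ∀y (Rxy → Ryy).
G1: fails — R10 but not R00.
G2: fails — R20 but not R00.
G3: holds.
G4: holds.
Valid on: G3, G4.

G3, G4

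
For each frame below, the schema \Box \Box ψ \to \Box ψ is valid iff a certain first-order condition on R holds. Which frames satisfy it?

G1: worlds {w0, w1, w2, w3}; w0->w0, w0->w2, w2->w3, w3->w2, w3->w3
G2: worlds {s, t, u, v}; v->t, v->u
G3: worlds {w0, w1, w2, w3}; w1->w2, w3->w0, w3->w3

This is the axiom for density; its first-order frame correspondent is \forall x \forall y (Rxy \to \exists z (Rxz \wedge Rzy)).
G1: holds.
G2: fails — Rvt but no z with Rvz and Rzt.
G3: fails — Rw1w2 but no z with Rw1z and Rzw2.

G1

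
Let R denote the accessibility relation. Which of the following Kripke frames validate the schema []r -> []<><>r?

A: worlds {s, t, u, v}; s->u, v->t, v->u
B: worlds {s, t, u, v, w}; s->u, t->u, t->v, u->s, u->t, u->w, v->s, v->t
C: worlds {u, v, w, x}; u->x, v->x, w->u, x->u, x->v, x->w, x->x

Frame correspondent (Sahlqvist): forall x forall z (xRz -> exists w (xRw & z R^2 w)) — i.e. a generalized confluence (Geach) condition.
A: fails — sRu but no w with sRw and uR²w.
B: fails — uRw but no w* with uRw* and wR²w*.
C: satisfies the condition.

C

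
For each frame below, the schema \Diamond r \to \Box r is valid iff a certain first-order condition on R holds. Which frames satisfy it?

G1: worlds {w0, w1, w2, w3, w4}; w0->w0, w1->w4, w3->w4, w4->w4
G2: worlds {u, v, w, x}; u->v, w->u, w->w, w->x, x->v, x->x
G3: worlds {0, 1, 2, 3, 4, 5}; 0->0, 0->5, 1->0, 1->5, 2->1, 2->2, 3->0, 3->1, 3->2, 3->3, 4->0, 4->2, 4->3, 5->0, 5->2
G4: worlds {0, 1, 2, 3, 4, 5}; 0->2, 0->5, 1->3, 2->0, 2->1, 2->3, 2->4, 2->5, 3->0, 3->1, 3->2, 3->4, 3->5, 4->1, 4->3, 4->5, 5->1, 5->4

G1

Frame correspondent (Sahlqvist): \forall x \forall y \forall z (Rxy \wedge Rxz \to y = z) — i.e. partial functionality.
G1: condition met.
G2: fails — w sees both u and w.
G3: fails — 0 sees both 0 and 5.
G4: fails — 0 sees both 2 and 5.
Valid on: G1.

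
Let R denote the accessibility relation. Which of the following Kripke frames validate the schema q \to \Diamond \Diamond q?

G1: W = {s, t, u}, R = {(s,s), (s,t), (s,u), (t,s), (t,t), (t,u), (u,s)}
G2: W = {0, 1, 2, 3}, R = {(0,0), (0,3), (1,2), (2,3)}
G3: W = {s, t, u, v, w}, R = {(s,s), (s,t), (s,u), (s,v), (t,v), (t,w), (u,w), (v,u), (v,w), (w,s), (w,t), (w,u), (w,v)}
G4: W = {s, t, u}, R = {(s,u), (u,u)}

Frame correspondent (Sahlqvist): \forall x \exists w (x = w \wedge x R^2 w) — i.e. a generalized confluence (Geach) condition.
G1: satisfies the condition.
G2: fails — at 1 but no w with 1=w and 1R²w.
G3: satisfies the condition.
G4: fails — at s but no w with s=w and sR²w.

G1, G3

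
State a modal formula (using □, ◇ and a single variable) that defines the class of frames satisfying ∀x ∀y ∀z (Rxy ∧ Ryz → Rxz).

□ψ → □□ψ

This is transitivity; the standard corresponding axiom is 4: □ψ → □□ψ.
Suppose □ψ→□□ψ is valid. Take Rxy, Ryz and set V(ψ)={w : Rxw}. Then □ψ at x, so □□ψ at x, so □ψ at y, so ψ at z, i.e. Rxz.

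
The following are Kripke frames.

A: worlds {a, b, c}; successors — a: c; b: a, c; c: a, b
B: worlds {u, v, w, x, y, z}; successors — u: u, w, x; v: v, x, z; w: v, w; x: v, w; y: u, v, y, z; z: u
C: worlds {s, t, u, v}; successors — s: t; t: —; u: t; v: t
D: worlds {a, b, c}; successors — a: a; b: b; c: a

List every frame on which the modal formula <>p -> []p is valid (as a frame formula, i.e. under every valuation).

Frame correspondent (Sahlqvist): forall x forall y forall z (Rxy & Rxz -> y = z) — i.e. partial functionality.
A: fails — b sees both a and c.
B: fails — u sees both u and w.
C: condition met.
D: condition met.

C, D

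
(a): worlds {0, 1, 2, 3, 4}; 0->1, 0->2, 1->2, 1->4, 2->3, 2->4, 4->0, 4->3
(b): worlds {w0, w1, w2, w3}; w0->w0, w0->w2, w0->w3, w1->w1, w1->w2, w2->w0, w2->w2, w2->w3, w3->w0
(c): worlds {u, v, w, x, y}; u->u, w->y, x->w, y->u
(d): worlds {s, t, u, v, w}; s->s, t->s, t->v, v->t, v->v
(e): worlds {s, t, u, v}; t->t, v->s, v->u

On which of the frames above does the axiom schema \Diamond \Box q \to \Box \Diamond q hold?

Frame correspondent (Sahlqvist): \forall x \forall y \forall z (Rxy \wedge Rxz \to \exists w (Ryw \wedge Rzw)) — i.e. convergence.
(a): fails — R23 and R23 but 3 and 3 have no common successor.
(b): condition met.
(c): condition met.
(d): fails — Rtv and Rts but v and s have no common successor.
(e): fails — Rvu and Rvu but u and u have no common successor.

(b), (c)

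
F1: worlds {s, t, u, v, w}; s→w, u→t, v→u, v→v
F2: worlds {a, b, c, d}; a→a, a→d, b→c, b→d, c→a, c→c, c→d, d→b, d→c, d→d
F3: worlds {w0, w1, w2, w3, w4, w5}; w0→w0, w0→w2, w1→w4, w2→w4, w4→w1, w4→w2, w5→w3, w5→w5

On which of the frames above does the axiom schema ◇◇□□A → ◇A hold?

Frame correspondent (Sahlqvist): ∀x ∀y (xR²y → ∃w (yR²w ∧ xRw)) — i.e. a generalized confluence (Geach) condition.
F1: fails — vR²t but no w* with tR²w* and vRw*.
F2: condition met.
F3: fails — w0R²w4 but no w with w4R²w and w0Rw.

F2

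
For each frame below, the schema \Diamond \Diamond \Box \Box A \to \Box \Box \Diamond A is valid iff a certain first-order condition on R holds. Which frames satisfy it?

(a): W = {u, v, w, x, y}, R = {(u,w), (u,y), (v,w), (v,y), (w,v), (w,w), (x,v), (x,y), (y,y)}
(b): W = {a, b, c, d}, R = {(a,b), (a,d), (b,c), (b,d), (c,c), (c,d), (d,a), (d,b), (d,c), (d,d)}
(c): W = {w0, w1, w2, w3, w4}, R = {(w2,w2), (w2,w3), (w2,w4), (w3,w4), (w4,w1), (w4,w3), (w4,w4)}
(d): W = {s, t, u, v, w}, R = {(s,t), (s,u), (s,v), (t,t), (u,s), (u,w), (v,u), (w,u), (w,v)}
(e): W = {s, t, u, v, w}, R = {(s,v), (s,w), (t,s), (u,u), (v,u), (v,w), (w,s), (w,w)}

Frame correspondent (Sahlqvist): \forall x \forall y \forall z ((x R^2 y \wedge x R^2 z) \to \exists w (y R^2 w \wedge zRw)) — i.e. a generalized confluence (Geach) condition.
(a): fails — uR²y, uR²w but no t with yR²t and wRt.
(b): satisfies the condition.
(c): fails — w2R²w1, w2R²w1 but no w with w1R²w and w1Rw.
(d): fails — sR²t, sR²u but no w* with tR²w* and uRw*.
(e): fails — sR²u, sR²s but no w* with uR²w* and sRw*.
Valid on: (b).

(b)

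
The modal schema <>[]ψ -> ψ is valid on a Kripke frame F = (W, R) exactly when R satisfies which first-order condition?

Replacing ψ by ¬ψ and contraposing gives the equivalent schema ψ → □◇ψ.
Suppose ψ→□◇ψ is valid. Take Rxy and set V(ψ)={x}. Then ψ at x, so □◇ψ at x, so ◇ψ at y, so some z with Ryz has ψ; z=x, i.e. Ryx.

Symmetry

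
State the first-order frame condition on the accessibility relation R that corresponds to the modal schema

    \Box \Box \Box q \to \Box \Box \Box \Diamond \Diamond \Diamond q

\forall x \forall z (x R^3 z \to \exists w (x R^3 w \wedge z R^3 w))

This is a Sahlqvist (Geach-type) schema ◇^0□^3q → □^3◇^3q.
First-order correspondent: \forall x \forall z (x R^3 z \to \exists w (x R^3 w \wedge z R^3 w)).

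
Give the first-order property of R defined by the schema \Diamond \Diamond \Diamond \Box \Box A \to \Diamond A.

\forall x \forall y (x R^3 y \to \exists w (y R^2 w \wedge xRw))

This is a Sahlqvist (Geach-type) schema ◇^3□^2A → □^0◇^1A.
Minimal-valuation argument: fix x; take any y with xR^3y and any z with xR^0z. Set V(A) to the set of worlds R-reachable from y in exactly 2 steps. Then □^2A holds at y, so the antecedent holds at x; validity forces ◇^1A at z, giving a w with zR^1w and yR^2w.
First-order correspondent: \forall x \forall y (x R^3 y \to \exists w (y R^2 w \wedge xRw)).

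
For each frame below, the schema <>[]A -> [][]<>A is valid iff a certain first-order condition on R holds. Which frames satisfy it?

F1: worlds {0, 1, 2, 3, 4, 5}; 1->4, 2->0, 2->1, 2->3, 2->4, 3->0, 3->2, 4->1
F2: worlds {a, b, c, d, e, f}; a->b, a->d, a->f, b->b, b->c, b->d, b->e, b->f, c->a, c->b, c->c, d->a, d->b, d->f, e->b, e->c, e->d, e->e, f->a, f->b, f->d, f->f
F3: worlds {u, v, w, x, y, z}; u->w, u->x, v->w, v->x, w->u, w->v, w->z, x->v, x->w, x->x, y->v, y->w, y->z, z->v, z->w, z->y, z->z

Frame correspondent (Sahlqvist): forall x forall y forall z ((xRy & x R^2 z) -> exists w (yRw & zRw)) — i.e. a generalized confluence (Geach) condition.
F1: fails — 1R4, 1R²1 but no w with 4Rw and 1Rw.
F2: condition met.
F3: fails — uRw, uR²u but no t with wRt and uRt.
Valid on: F2.

F2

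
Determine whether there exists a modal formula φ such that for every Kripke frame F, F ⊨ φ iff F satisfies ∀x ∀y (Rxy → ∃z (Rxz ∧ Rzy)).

Yes, by □□p → □p

The condition is density. A defining modal formula is □□p → □p.
Suppose □□p→□p is valid. Take Rxy and set V(p)={w : xR²w}. Then □□p at x, so □p at x, so p at y, i.e. ∃z(Rxz∧Rzy).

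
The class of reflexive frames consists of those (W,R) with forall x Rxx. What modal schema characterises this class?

□q → q

This is reflexivity; the standard corresponding axiom is T: □q → q.
Suppose □q→q is valid. At any x set V(q)={w : Rxw}. Then □q holds at x, so q holds at x, i.e. Rxx.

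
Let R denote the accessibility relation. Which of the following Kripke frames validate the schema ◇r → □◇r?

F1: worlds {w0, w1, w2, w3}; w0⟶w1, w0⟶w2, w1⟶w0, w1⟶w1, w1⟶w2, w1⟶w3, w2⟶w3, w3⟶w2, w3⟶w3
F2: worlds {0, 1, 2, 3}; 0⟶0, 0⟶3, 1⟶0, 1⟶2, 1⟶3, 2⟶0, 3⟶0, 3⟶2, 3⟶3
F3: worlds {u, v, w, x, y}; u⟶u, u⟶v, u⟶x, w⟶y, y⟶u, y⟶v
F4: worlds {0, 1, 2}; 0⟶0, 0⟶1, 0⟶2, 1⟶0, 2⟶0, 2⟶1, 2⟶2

Frame correspondent (Sahlqvist): ∀x ∀y ∀z (Rxy ∧ Rxz → Ryz) — i.e. the Euclidean property.
F1: fails — Rw0w2 and Rw0w1 but not Rw2w1.
F2: fails — R10 and R12 but not R02.
F3: fails — Ruv and Ruv but not Rvv.
F4: fails — R01 and R02 but not R12.

none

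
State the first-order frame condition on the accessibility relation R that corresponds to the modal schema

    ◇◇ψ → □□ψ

This is a Sahlqvist (Geach-type) schema ◇^2□^0ψ → □^2◇^0ψ.
Minimal-valuation argument: fix x; take any y with xR^2y and any z with xR^2z. Set V(ψ) to the set of worlds R-reachable from y in exactly 0 steps. Then □^0ψ holds at y, so the antecedent holds at x; validity forces ◇^0ψ at z, giving a w with zR^0w and yR^0w.
First-order correspondent: ∀x ∀y ∀z ((xR²y ∧ xR²z) → ∃w (y = w ∧ z = w)).

∀x ∀y ∀z ((xR²y ∧ xR²z) → ∃w (y = w ∧ z = w))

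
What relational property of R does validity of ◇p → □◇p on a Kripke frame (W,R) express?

The Euclidean property

Suppose ◇p→□◇p is valid. Take Rxy, Rxz and set V(p)={y}. Then ◇p at x, so □◇p at x, so ◇p at z, so some w with Rzw has p; w=y, i.e. Rzy. By symmetry of the argument, Ryz.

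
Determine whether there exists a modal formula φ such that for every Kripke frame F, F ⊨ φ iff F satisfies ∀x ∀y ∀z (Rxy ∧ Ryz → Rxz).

Yes — defined by □q → □□q

Yes: it is transitivity, defined by the 4 schema □q → □□q.
Suppose □q→□□q is valid. Take Rxy, Ryz and set V(q)={w : Rxw}. Then □q at x, so □□q at x, so □q at y, so q at z, i.e. Rxz.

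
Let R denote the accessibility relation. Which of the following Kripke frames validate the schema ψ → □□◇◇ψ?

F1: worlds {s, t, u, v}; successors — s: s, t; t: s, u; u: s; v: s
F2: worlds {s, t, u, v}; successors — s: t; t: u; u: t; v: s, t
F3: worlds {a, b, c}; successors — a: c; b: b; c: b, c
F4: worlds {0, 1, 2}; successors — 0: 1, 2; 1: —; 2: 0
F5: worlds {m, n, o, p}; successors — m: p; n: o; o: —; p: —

This is the axiom for a generalized confluence (Geach) condition; its first-order frame correspondent is ∀x ∀z (xR²z → ∃w (x = w ∧ zR²w)).
F1: fails — uR²t but no w with u=w and tR²w.
F2: fails — sR²u but no w with s=w and uR²w.
F3: fails — aR²b but no w with a=w and bR²w.
F4: fails — 2R²1 but no w with 2=w and 1R²w.
F5: holds.
Valid on: F5.

F5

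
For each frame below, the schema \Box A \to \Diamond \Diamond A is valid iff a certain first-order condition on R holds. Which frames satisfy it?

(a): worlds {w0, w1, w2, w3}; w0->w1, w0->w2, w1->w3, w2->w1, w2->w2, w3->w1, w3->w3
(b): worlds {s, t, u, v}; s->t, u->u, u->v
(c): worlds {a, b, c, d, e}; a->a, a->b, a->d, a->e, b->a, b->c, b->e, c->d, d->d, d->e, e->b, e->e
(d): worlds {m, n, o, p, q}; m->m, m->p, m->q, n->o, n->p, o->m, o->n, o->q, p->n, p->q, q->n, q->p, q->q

Frame correspondent (Sahlqvist): \forall x \exists w (xRw \wedge x R^2 w) — i.e. a generalized confluence (Geach) condition.
(a): holds.
(b): fails — at s but no w with sRw and sR²w.
(c): holds.
(d): fails — at n but no w with nRw and nR²w.
Valid on: (a), (c).

(a), (c)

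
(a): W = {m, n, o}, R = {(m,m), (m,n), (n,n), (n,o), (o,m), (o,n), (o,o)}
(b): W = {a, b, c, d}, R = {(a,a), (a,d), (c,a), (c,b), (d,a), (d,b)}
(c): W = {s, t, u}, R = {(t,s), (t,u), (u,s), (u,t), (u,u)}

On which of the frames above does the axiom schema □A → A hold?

The schema corresponds to reflexivity: ∀x Rxx.
(a): ✓.
(b): fails — world b does not see itself.
(c): fails — world s does not see itself.

(a)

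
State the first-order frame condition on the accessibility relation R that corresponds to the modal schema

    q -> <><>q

This is a Sahlqvist (Geach-type) schema ◇^0□^0q → □^0◇^2q.
Minimal-valuation argument: fix x; take any y with xR^0y and any z with xR^0z. Set V(q) to the set of worlds R-reachable from y in exactly 0 steps. Then □^0q holds at y, so the antecedent holds at x; validity forces ◇^2q at z, giving a w with zR^2w and yR^0w.
First-order correspondent: forall x exists w (x = w & x R^2 w).

forall x exists w (x = w & x R^2 w)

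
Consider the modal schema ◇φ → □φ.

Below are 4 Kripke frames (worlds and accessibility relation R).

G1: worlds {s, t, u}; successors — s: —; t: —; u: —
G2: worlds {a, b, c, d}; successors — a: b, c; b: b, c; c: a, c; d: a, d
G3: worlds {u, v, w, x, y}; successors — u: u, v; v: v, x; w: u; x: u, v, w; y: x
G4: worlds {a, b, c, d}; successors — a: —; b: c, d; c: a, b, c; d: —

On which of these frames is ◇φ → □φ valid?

Frame correspondent (Sahlqvist): ∀x ∀y ∀z (Rxy ∧ Rxz → y = z) — i.e. partial functionality.
G1: condition met.
G2: fails — a sees both b and c.
G3: fails — u sees both u and v.
G4: fails — b sees both c and d.

G1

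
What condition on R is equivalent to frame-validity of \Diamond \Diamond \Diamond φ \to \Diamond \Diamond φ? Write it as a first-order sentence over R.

This is a Sahlqvist (Geach-type) schema ◇^3□^0φ → □^0◇^2φ.
Minimal-valuation argument: fix x; take any y with xR^3y and any z with xR^0z. Set V(φ) to the set of worlds R-reachable from y in exactly 0 steps. Then □^0φ holds at y, so the antecedent holds at x; validity forces ◇^2φ at z, giving a w with zR^2w and yR^0w.
First-order correspondent: \forall x \forall y (x R^3 y \to \exists w (y = w \wedge x R^2 w)).

\forall x \forall y (x R^3 y \to \exists w (y = w \wedge x R^2 w))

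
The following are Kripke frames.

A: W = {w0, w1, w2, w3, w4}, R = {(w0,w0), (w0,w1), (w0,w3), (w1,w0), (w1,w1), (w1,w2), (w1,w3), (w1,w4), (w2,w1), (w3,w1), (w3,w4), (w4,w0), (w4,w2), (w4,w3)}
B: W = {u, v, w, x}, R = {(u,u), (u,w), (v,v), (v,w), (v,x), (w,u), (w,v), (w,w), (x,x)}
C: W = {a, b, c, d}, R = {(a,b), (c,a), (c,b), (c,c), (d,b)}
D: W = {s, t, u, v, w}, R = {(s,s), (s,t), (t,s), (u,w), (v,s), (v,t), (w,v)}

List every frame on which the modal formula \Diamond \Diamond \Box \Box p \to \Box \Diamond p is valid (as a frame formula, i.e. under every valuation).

This is the axiom for a generalized confluence (Geach) condition; its first-order frame correspondent is \forall x \forall y \forall z ((x R^2 y \wedge xRz) \to \exists w (y R^2 w \wedge zRw)).
A: condition met.
B: fails — vR²u, vRx but no t with uR²t and xRt.
C: fails — cR²a, cRa but no w with aR²w and aRw.
D: fails — uR²v, uRw but no w* with vR²w* and wRw*.

A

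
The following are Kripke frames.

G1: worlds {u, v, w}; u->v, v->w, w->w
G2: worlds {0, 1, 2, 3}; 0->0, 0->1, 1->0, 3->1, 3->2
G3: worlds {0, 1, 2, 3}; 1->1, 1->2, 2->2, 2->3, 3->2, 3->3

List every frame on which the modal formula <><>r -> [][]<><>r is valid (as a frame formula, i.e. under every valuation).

This is the axiom for a generalized confluence (Geach) condition; its first-order frame correspondent is forall x forall y forall z ((x R^2 y & x R^2 z) -> exists w (y = w & z R^2 w)).
G1: satisfies the condition.
G2: satisfies the condition.
G3: fails — 1R²1, 1R²2 but no w with 1=w and 2R²w.
Valid on: G1, G2.

G1, G2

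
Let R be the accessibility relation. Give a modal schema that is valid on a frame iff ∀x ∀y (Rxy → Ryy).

□(□s → s)

A defining formula is □(□s → s) (the T□ axiom).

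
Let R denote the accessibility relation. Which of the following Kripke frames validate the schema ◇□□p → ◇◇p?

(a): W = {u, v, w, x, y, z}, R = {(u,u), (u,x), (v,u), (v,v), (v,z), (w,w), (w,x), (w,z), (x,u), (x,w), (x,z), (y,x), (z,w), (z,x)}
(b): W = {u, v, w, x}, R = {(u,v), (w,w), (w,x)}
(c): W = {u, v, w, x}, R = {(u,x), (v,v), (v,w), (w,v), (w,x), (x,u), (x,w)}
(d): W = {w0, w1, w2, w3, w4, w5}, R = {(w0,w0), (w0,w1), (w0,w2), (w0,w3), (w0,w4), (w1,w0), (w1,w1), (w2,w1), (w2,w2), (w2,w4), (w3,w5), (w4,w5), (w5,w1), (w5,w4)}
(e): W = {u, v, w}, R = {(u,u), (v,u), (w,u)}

The schema corresponds to a generalized confluence (Geach) condition: ∀x ∀y (xRy → ∃w (yR²w ∧ xR²w)).
(a): holds.
(b): fails — uRv but no t with vR²t and uR²t.
(c): fails — uRx but no t with xR²t and uR²t.
(d): holds.
(e): holds.

(a), (d), (e)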